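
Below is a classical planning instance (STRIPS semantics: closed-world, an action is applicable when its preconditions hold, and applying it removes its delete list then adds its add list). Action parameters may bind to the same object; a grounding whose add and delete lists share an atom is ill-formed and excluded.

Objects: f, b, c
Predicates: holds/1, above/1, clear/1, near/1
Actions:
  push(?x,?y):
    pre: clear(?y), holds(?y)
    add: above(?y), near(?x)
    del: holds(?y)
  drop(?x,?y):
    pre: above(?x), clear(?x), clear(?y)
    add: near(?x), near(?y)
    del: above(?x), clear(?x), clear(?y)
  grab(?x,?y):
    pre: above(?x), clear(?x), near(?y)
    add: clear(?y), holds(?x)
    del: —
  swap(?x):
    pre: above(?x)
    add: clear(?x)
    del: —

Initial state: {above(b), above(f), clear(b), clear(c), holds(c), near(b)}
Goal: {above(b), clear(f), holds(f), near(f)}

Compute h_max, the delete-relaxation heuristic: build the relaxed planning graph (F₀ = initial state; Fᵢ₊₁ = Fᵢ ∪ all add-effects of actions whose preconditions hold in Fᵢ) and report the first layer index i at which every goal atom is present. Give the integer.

2

F0 = init (6 atoms)
F1 = F0 ∪ {above(c), clear(f), holds(b), near(c), near(f)}  (11 atoms)
F2 = F1 ∪ {holds(f)}  (12 atoms)
goal ⊆ F2  ⇒  h_max = 2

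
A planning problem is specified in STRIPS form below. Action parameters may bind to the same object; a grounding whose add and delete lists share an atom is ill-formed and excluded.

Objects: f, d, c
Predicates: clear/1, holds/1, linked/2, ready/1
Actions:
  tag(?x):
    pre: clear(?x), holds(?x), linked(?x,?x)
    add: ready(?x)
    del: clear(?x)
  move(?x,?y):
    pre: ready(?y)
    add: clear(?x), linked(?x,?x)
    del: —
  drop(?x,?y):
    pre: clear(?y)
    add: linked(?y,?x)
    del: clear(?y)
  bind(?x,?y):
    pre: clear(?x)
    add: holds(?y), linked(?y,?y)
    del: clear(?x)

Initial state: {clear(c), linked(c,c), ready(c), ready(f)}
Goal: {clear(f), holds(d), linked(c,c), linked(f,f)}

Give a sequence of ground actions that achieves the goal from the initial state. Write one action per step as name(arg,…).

move(f,f); bind(c,d)

1. move(f,f)  →  {clear(c), clear(f), linked(c,c), linked(f,f), ready(c), ready(f)}
2. bind(c,d)  →  {clear(f), holds(d), linked(c,c), linked(d,d), linked(f,f), ready(c), ready(f)}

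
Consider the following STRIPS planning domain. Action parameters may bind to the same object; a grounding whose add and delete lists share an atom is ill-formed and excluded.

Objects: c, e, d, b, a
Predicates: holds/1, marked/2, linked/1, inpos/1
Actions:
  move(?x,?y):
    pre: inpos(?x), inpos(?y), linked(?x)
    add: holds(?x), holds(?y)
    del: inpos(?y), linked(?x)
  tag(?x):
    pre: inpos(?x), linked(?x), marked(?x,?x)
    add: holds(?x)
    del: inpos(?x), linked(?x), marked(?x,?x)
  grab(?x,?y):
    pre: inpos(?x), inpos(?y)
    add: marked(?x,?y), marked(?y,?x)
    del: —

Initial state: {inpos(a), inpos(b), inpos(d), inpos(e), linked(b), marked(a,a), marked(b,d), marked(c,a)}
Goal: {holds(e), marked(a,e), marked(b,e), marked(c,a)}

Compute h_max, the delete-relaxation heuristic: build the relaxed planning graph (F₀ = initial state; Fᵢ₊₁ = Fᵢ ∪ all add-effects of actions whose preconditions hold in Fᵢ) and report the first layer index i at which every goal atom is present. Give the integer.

F0 = init (8 atoms)
F1 = F0 ∪ {holds(a), holds(b), holds(d), holds(e), marked(a,b), marked(a,d), marked(a,e), marked(b,a), marked(b,b), marked(b,e), marked(d,a), marked(d,b), marked(d,d), marked(d,e), marked(e,a), marked(e,b), marked(e,d), marked(e,e)}  (26 atoms)
goal ⊆ F1  ⇒  h_max = 1

1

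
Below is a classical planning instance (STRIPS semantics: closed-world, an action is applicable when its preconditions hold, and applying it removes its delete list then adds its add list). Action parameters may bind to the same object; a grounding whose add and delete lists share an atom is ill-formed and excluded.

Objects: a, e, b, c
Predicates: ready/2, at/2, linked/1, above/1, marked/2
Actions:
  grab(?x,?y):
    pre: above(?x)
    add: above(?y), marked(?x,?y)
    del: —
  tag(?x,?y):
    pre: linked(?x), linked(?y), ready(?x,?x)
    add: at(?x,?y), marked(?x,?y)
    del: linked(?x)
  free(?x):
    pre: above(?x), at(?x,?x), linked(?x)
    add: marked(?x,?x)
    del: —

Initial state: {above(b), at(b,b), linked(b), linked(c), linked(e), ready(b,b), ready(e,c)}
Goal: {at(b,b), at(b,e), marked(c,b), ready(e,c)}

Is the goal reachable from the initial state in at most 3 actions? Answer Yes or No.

Yes

1. grab(b,c)  →  {above(b), above(c), at(b,b), linked(b), linked(c), linked(e), marked(b,c), ready(b,b), ready(e,c)}
2. grab(c,b)  →  {above(b), above(c), at(b,b), linked(b), linked(c), linked(e), marked(b,c), marked(c,b), ready(b,b), ready(e,c)}
3. tag(b,e)  →  {above(b), above(c), at(b,b), at(b,e), linked(c), linked(e), marked(b,c), marked(b,e), marked(c,b), ready(b,b), ready(e,c)}
optimal plan length = 3; 3 ≤ 3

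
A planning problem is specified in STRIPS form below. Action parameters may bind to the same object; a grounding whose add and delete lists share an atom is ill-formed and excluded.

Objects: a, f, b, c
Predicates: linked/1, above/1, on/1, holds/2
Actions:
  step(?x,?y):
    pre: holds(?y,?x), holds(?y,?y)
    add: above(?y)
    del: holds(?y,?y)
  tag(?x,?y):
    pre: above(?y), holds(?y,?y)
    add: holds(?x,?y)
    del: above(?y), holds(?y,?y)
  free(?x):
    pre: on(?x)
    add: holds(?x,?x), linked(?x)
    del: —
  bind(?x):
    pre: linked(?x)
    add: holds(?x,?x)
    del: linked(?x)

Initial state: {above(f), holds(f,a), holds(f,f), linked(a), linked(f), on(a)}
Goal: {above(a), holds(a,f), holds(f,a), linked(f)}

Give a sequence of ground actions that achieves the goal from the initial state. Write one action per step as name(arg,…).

1. tag(a,f)  →  {holds(a,f), holds(f,a), linked(a), linked(f), on(a)}
2. free(a)  →  {holds(a,a), holds(a,f), holds(f,a), linked(a), linked(f), on(a)}
3. step(a,a)  →  {above(a), holds(a,f), holds(f,a), linked(a), linked(f), on(a)}

tag(a,f); free(a); step(a,a)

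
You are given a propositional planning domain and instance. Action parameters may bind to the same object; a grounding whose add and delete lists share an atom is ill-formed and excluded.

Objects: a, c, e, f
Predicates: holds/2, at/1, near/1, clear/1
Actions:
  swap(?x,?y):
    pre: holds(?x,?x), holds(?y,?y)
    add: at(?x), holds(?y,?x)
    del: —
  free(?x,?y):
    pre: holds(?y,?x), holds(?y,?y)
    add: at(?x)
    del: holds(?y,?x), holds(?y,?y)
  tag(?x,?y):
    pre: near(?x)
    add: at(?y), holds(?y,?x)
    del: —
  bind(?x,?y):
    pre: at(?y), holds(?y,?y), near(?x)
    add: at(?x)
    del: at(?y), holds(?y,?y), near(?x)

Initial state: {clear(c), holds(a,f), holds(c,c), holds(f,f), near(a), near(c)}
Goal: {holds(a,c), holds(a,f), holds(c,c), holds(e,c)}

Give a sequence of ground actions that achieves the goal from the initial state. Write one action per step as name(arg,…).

tag(c,a); tag(c,e)

1. tag(c,a)  →  {at(a), clear(c), holds(a,c), holds(a,f), holds(c,c), holds(f,f), near(a), near(c)}
2. tag(c,e)  →  {at(a), at(e), clear(c), holds(a,c), holds(a,f), holds(c,c), holds(e,c), holds(f,f), near(a), near(c)}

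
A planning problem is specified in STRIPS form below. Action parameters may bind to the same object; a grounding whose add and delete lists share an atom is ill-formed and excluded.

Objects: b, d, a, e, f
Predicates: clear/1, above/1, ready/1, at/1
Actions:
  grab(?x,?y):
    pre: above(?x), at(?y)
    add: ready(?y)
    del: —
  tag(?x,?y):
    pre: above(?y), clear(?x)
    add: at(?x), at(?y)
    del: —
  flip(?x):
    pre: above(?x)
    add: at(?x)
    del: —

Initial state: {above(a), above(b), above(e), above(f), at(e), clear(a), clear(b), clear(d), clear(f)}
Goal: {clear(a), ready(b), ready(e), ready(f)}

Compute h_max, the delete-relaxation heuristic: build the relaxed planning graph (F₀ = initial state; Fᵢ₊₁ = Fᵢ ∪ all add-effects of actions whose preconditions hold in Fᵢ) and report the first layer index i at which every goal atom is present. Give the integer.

2

F0 = init (9 atoms)
F1 = F0 ∪ {at(a), at(b), at(d), at(f), ready(e)}  (14 atoms)
F2 = F1 ∪ {ready(a), ready(b), ready(d), ready(f)}  (18 atoms)
goal ⊆ F2  ⇒  h_max = 2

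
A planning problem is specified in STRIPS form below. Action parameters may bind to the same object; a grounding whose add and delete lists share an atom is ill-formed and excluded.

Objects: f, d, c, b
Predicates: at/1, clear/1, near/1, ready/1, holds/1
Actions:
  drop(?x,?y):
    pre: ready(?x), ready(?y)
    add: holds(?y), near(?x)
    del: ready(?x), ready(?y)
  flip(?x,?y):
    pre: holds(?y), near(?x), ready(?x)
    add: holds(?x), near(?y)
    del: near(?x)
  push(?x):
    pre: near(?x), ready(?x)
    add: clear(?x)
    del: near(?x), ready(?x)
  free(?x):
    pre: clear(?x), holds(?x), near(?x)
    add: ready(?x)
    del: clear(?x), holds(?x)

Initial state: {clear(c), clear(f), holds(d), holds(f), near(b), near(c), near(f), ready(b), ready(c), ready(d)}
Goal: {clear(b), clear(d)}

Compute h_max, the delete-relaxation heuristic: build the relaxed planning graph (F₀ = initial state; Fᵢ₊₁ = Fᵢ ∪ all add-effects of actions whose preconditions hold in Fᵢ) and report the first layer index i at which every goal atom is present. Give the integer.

F0 = init (10 atoms)
F1 = F0 ∪ {clear(b), holds(b), holds(c), near(d), ready(f)}  (15 atoms)
F2 = F1 ∪ {clear(d)}  (16 atoms)
goal ⊆ F2  ⇒  h_max = 2

2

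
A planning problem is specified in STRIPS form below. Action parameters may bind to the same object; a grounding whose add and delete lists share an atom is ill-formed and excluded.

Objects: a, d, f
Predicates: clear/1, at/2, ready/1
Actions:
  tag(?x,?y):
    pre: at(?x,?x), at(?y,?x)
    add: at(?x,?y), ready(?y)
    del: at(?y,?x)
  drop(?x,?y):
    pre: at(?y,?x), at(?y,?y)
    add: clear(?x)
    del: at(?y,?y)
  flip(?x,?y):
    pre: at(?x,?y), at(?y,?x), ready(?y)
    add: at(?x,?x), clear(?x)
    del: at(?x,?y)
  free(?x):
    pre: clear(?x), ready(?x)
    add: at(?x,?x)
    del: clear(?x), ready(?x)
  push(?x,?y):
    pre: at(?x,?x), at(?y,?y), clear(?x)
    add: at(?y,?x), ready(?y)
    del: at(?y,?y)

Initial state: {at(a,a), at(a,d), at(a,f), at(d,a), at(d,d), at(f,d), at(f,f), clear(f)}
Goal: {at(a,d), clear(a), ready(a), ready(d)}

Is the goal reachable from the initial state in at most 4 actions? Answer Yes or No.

Yes

1. tag(a,d)  →  {at(a,a), at(a,d), at(a,f), at(d,d), at(f,d), at(f,f), clear(f), ready(d)}
2. tag(f,a)  →  {at(a,a), at(a,d), at(d,d), at(f,a), at(f,d), at(f,f), clear(f), ready(a), ready(d)}
3. drop(a,a)  →  {at(a,d), at(d,d), at(f,a), at(f,d), at(f,f), clear(a), clear(f), ready(a), ready(d)}
optimal plan length = 3; 3 ≤ 4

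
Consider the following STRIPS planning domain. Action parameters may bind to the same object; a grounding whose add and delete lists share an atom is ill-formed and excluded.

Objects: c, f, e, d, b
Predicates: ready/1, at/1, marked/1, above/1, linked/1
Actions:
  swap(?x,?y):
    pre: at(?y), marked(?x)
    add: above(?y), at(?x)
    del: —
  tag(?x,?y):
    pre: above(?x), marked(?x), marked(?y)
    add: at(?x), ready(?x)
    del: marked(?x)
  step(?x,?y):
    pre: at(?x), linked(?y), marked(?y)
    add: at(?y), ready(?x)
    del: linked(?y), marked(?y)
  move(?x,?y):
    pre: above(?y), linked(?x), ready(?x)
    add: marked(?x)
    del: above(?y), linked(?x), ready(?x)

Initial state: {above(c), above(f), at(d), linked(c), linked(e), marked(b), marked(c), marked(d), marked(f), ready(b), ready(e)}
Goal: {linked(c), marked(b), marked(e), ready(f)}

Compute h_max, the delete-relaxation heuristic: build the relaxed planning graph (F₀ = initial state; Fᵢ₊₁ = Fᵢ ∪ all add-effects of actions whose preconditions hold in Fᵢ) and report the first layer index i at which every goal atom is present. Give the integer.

1

F0 = init (11 atoms)
F1 = F0 ∪ {above(d), at(b), at(c), at(f), marked(e), ready(c), ready(d), ready(f)}  (19 atoms)
goal ⊆ F1  ⇒  h_max = 1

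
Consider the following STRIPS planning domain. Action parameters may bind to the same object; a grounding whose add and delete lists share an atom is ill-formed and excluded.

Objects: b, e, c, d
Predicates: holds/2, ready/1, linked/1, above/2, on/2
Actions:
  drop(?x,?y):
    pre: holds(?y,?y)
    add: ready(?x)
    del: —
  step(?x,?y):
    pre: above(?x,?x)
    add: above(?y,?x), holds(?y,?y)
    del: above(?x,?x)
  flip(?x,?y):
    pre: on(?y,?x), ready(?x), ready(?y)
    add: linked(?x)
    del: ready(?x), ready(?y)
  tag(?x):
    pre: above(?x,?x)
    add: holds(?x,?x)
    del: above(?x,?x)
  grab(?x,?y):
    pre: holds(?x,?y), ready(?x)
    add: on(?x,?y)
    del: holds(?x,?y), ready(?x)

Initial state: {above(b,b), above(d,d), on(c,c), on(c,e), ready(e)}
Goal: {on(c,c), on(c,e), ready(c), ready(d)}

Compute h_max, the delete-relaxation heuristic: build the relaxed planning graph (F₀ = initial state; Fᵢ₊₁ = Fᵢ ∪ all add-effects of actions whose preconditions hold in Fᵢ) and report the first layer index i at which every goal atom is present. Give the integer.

2

F0 = init (5 atoms)
F1 = F0 ∪ {above(b,d), above(c,b), above(c,d), above(d,b), above(e,b), above(e,d), holds(b,b), holds(c,c), holds(d,d), holds(e,e)}  (15 atoms)
F2 = F1 ∪ {on(e,e), ready(b), ready(c), ready(d)}  (19 atoms)
goal ⊆ F2  ⇒  h_max = 2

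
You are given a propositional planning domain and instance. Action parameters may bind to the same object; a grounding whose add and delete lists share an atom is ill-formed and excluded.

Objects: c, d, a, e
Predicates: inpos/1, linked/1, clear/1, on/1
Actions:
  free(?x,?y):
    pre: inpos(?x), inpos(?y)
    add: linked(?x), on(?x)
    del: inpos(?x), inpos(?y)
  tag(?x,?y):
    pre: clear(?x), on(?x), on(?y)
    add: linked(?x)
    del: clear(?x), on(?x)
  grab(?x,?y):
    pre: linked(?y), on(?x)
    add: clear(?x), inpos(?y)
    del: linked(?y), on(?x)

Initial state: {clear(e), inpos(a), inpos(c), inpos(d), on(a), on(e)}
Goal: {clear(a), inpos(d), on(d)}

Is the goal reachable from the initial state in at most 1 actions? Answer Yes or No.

No

1. free(d,c)  →  {clear(e), inpos(a), linked(d), on(a), on(d), on(e)}
2. grab(a,d)  →  {clear(a), clear(e), inpos(a), inpos(d), on(d), on(e)}
optimal plan length = 2; 2 > 1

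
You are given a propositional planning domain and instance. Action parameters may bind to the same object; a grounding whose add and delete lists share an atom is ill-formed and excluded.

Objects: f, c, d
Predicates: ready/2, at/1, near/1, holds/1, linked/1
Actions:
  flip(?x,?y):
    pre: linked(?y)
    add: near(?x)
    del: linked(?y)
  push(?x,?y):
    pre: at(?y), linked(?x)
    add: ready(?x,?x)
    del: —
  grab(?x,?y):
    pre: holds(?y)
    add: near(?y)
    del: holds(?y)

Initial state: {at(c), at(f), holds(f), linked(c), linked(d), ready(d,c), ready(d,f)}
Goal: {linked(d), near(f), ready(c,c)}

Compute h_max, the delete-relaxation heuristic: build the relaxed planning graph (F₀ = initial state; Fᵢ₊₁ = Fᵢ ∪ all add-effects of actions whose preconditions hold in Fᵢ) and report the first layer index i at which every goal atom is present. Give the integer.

1

F0 = init (7 atoms)
F1 = F0 ∪ {near(c), near(d), near(f), ready(c,c), ready(d,d)}  (12 atoms)
goal ⊆ F1  ⇒  h_max = 1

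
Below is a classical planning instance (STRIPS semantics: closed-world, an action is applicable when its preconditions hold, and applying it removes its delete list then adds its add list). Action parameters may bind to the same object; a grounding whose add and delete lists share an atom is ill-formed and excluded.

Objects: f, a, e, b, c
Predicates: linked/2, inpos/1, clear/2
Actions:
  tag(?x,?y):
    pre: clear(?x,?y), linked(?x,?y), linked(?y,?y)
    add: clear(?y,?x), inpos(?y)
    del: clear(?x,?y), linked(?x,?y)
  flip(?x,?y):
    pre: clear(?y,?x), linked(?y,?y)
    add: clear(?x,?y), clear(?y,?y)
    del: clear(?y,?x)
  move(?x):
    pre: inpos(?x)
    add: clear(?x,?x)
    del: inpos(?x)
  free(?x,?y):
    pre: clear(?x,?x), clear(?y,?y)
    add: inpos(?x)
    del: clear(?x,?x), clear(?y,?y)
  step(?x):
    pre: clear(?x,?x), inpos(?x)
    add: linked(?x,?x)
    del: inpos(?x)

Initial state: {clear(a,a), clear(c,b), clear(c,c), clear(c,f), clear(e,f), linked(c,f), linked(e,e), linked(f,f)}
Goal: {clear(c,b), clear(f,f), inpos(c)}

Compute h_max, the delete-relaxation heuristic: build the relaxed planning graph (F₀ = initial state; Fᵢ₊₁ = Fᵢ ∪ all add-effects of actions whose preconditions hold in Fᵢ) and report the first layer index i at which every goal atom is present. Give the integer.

2

F0 = init (8 atoms)
F1 = F0 ∪ {clear(e,e), clear(f,c), clear(f,e), inpos(a), inpos(c), inpos(f)}  (14 atoms)
F2 = F1 ∪ {clear(f,f), inpos(e), linked(a,a), linked(c,c)}  (18 atoms)
goal ⊆ F2  ⇒  h_max = 2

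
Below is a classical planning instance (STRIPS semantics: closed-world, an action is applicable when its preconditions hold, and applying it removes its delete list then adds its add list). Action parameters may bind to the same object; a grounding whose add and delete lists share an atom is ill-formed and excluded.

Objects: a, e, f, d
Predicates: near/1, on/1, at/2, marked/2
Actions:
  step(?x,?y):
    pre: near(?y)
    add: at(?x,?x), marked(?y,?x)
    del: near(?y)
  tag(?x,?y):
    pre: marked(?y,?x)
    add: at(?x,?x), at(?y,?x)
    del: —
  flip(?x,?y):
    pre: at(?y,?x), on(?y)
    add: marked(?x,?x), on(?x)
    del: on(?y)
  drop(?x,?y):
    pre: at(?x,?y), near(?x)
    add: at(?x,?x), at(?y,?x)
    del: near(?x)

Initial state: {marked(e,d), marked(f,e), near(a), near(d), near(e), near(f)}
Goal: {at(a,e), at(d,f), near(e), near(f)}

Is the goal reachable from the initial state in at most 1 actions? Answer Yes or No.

1. step(e,a)  →  {at(e,e), marked(a,e), marked(e,d), marked(f,e), near(d), near(e), near(f)}
2. step(f,d)  →  {at(e,e), at(f,f), marked(a,e), marked(d,f), marked(e,d), marked(f,e), near(e), near(f)}
3. tag(e,a)  →  {at(a,e), at(e,e), at(f,f), marked(a,e), marked(d,f), marked(e,d), marked(f,e), near(e), near(f)}
4. tag(f,d)  →  {at(a,e), at(d,f), at(e,e), at(f,f), marked(a,e), marked(d,f), marked(e,d), marked(f,e), near(e), near(f)}
optimal plan length = 4; 4 > 1

No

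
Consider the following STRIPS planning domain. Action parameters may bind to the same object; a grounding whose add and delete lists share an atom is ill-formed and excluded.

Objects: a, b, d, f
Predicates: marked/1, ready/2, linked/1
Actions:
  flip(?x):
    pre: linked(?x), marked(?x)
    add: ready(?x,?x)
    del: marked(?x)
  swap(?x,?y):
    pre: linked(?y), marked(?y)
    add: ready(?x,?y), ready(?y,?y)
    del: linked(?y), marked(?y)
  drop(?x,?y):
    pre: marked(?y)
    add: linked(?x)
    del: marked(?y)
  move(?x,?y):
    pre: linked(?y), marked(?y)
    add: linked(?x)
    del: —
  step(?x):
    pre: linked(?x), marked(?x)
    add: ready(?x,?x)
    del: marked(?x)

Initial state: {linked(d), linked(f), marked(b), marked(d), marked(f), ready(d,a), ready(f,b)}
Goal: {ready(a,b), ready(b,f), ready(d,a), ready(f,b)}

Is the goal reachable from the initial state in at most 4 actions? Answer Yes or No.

Yes

1. swap(b,f)  →  {linked(d), marked(b), marked(d), ready(b,f), ready(d,a), ready(f,b), ready(f,f)}
2. drop(b,d)  →  {linked(b), linked(d), marked(b), ready(b,f), ready(d,a), ready(f,b), ready(f,f)}
3. swap(a,b)  →  {linked(d), ready(a,b), ready(b,b), ready(b,f), ready(d,a), ready(f,b), ready(f,f)}
optimal plan length = 3; 3 ≤ 4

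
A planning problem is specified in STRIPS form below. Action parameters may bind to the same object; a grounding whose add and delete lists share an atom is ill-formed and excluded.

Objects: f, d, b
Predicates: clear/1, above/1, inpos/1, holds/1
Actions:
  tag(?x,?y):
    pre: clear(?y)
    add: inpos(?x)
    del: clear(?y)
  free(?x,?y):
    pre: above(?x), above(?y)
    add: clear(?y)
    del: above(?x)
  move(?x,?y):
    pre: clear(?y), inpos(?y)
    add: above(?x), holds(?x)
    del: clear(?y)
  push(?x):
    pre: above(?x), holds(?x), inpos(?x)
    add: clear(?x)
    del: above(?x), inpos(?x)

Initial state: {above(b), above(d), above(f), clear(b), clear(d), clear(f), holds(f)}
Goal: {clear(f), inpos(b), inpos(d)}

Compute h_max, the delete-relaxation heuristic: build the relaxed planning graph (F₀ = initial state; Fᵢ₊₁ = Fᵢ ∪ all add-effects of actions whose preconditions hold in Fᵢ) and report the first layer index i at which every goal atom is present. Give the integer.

F0 = init (7 atoms)
F1 = F0 ∪ {inpos(b), inpos(d), inpos(f)}  (10 atoms)
goal ⊆ F1  ⇒  h_max = 1

1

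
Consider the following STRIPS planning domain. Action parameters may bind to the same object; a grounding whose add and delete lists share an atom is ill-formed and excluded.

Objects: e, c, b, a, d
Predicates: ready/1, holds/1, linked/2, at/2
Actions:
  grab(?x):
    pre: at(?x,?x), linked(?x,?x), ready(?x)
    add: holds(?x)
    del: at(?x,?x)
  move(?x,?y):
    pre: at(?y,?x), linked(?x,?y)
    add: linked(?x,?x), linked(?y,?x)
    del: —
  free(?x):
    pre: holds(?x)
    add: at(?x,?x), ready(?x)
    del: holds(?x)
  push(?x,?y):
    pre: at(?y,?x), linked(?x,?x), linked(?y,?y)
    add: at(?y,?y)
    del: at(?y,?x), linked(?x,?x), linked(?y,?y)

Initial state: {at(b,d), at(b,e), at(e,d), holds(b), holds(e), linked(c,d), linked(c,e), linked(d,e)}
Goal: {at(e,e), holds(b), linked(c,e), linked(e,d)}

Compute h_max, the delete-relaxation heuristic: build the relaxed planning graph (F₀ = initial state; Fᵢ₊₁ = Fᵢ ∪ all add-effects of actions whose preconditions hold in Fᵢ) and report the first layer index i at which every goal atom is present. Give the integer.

F0 = init (8 atoms)
F1 = F0 ∪ {at(b,b), at(e,e), linked(d,d), linked(e,d), ready(b), ready(e)}  (14 atoms)
goal ⊆ F1  ⇒  h_max = 1

1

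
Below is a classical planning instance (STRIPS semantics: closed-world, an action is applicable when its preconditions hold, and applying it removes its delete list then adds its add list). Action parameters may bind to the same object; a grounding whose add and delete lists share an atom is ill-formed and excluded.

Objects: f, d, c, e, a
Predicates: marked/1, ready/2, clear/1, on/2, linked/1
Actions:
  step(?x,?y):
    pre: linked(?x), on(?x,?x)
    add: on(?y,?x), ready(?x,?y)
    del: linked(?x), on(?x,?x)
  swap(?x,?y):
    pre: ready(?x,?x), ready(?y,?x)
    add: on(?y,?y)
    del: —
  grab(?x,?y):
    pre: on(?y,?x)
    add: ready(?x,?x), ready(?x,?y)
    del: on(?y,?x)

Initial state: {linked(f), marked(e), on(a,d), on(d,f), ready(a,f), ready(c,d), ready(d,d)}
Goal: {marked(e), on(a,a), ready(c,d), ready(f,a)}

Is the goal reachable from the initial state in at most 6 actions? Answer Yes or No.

Yes

1. grab(f,d)  →  {linked(f), marked(e), on(a,d), ready(a,f), ready(c,d), ready(d,d), ready(f,d), ready(f,f)}
2. swap(f,f)  →  {linked(f), marked(e), on(a,d), on(f,f), ready(a,f), ready(c,d), ready(d,d), ready(f,d), ready(f,f)}
3. step(f,a)  →  {marked(e), on(a,d), on(a,f), ready(a,f), ready(c,d), ready(d,d), ready(f,a), ready(f,d), ready(f,f)}
4. swap(f,a)  →  {marked(e), on(a,a), on(a,d), on(a,f), ready(a,f), ready(c,d), ready(d,d), ready(f,a), ready(f,d), ready(f,f)}
optimal plan length = 4; 4 ≤ 6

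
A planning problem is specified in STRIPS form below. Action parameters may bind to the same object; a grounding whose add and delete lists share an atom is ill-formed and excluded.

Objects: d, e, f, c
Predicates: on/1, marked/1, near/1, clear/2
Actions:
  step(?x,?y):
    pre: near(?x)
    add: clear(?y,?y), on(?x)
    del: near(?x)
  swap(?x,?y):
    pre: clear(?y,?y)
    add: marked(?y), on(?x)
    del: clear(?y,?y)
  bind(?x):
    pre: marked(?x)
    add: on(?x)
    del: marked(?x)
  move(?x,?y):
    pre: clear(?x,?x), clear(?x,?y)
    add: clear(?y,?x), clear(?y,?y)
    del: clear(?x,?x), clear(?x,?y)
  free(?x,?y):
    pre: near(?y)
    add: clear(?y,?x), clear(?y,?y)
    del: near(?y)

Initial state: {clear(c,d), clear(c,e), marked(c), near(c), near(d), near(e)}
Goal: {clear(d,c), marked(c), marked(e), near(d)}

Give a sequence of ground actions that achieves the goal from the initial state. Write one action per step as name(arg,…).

step(e,e); step(c,c); swap(d,e); move(c,d)

1. step(e,e)  →  {clear(c,d), clear(c,e), clear(e,e), marked(c), near(c), near(d), on(e)}
2. step(c,c)  →  {clear(c,c), clear(c,d), clear(c,e), clear(e,e), marked(c), near(d), on(c), on(e)}
3. swap(d,e)  →  {clear(c,c), clear(c,d), clear(c,e), marked(c), marked(e), near(d), on(c), on(d), on(e)}
4. move(c,d)  →  {clear(c,e), clear(d,c), clear(d,d), marked(c), marked(e), near(d), on(c), on(d), on(e)}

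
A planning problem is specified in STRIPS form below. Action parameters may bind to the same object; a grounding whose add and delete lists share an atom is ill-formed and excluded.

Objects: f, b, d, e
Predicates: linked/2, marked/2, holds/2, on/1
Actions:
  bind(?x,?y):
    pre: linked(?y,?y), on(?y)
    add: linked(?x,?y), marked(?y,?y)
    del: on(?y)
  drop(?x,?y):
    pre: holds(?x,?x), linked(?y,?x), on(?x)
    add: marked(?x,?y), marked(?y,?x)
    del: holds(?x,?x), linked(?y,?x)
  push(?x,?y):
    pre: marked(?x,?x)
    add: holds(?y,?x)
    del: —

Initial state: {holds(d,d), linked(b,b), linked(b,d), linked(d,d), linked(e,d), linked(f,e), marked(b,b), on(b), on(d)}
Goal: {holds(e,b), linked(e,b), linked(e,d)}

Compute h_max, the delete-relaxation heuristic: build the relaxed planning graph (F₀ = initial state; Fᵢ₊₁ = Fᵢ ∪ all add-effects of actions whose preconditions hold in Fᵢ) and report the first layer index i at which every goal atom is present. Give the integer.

F0 = init (9 atoms)
F1 = F0 ∪ {holds(b,b), holds(d,b), holds(e,b), holds(f,b), linked(d,b), linked(e,b), linked(f,b), linked(f,d), marked(b,d), marked(d,b), marked(d,d), marked(d,e), marked(e,d)}  (22 atoms)
goal ⊆ F1  ⇒  h_max = 1

1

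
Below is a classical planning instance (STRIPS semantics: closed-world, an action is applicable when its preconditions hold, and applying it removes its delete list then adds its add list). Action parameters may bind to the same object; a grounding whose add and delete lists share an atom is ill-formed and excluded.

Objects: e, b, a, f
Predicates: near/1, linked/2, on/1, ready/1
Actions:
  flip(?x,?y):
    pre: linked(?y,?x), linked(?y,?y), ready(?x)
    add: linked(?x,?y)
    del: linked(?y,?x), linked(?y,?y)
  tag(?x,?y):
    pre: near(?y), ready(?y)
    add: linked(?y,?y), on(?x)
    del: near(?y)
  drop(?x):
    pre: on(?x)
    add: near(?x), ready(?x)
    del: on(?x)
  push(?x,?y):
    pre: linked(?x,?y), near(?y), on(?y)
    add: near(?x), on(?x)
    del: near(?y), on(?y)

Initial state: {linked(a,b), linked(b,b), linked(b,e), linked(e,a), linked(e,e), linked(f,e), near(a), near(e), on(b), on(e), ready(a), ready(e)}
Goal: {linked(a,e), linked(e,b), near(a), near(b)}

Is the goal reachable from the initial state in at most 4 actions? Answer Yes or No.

1. flip(e,b)  →  {linked(a,b), linked(e,a), linked(e,b), linked(e,e), linked(f,e), near(a), near(e), on(b), on(e), ready(a), ready(e)}
2. flip(a,e)  →  {linked(a,b), linked(a,e), linked(e,b), linked(f,e), near(a), near(e), on(b), on(e), ready(a), ready(e)}
3. drop(b)  →  {linked(a,b), linked(a,e), linked(e,b), linked(f,e), near(a), near(b), near(e), on(e), ready(a), ready(b), ready(e)}
optimal plan length = 3; 3 ≤ 4

Yes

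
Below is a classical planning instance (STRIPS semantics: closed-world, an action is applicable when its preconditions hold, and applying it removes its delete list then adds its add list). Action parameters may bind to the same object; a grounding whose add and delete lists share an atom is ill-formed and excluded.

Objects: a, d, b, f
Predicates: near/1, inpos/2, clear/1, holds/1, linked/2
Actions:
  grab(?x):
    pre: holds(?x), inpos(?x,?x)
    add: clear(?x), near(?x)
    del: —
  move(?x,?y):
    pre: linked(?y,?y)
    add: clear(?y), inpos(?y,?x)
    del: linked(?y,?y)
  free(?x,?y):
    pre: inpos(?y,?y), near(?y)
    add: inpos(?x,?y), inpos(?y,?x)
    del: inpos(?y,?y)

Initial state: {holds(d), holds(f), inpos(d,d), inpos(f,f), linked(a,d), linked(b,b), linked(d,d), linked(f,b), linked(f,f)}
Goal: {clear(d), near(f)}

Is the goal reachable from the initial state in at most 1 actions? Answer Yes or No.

No

1. grab(d)  →  {clear(d), holds(d), holds(f), inpos(d,d), inpos(f,f), linked(a,d), linked(b,b), linked(d,d), linked(f,b), linked(f,f), near(d)}
2. grab(f)  →  {clear(d), clear(f), holds(d), holds(f), inpos(d,d), inpos(f,f), linked(a,d), linked(b,b), linked(d,d), linked(f,b), linked(f,f), near(d), near(f)}
optimal plan length = 2; 2 > 1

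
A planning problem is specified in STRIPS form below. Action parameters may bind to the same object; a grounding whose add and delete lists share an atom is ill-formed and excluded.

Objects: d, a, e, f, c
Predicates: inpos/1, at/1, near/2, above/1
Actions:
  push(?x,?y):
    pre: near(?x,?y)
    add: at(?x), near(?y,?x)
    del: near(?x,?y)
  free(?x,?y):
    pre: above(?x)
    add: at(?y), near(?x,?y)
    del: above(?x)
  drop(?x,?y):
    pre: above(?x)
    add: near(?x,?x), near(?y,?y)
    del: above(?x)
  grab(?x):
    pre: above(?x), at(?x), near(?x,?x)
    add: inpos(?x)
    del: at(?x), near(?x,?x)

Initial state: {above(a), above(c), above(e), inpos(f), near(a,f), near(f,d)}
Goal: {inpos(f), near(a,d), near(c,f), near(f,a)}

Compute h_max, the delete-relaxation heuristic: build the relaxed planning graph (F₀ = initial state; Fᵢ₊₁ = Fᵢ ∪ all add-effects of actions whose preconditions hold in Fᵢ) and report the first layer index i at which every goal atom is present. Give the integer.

F0 = init (6 atoms)
F1 = F0 ∪ {at(a), at(c), at(d), at(e), at(f), near(a,a), near(a,c), near(a,d), near(a,e), near(c,a), near(c,c), near(c,d), near(c,e), near(c,f), near(d,d), near(d,f), near(e,a), near(e,c), near(e,d), near(e,e), near(e,f), near(f,a), near(f,f)}  (29 atoms)
goal ⊆ F1  ⇒  h_max = 1

1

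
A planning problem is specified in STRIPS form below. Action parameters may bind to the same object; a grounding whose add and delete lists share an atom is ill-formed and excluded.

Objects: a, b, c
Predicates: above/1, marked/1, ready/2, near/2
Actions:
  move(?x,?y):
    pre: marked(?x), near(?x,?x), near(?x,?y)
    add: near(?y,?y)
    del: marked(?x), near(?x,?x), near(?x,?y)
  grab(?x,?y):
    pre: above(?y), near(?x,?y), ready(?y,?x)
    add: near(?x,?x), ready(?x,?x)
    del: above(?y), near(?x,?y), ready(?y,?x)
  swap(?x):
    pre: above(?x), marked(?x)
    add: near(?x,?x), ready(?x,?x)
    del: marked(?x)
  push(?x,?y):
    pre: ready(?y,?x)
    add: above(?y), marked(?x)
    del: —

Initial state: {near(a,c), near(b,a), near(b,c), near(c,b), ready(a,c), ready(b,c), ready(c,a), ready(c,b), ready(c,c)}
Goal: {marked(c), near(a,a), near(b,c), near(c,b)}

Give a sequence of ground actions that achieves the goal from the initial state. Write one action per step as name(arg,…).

1. push(c,c)  →  {above(c), marked(c), near(a,c), near(b,a), near(b,c), near(c,b), ready(a,c), ready(b,c), ready(c,a), ready(c,b), ready(c,c)}
2. grab(a,c)  →  {marked(c), near(a,a), near(b,a), near(b,c), near(c,b), ready(a,a), ready(a,c), ready(b,c), ready(c,b), ready(c,c)}

push(c,c); grab(a,c)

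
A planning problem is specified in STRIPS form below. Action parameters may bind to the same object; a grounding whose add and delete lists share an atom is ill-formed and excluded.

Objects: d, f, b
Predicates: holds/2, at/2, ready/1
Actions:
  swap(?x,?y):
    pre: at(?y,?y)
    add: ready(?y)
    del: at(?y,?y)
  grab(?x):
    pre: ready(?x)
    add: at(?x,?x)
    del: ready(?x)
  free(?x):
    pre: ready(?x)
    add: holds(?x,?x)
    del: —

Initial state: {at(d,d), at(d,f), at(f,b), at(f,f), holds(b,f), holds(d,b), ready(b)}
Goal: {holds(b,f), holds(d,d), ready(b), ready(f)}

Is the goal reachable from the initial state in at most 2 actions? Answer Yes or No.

1. swap(d,d)  →  {at(d,f), at(f,b), at(f,f), holds(b,f), holds(d,b), ready(b), ready(d)}
2. swap(d,f)  →  {at(d,f), at(f,b), holds(b,f), holds(d,b), ready(b), ready(d), ready(f)}
3. free(d)  →  {at(d,f), at(f,b), holds(b,f), holds(d,b), holds(d,d), ready(b), ready(d), ready(f)}
optimal plan length = 3; 3 > 2

No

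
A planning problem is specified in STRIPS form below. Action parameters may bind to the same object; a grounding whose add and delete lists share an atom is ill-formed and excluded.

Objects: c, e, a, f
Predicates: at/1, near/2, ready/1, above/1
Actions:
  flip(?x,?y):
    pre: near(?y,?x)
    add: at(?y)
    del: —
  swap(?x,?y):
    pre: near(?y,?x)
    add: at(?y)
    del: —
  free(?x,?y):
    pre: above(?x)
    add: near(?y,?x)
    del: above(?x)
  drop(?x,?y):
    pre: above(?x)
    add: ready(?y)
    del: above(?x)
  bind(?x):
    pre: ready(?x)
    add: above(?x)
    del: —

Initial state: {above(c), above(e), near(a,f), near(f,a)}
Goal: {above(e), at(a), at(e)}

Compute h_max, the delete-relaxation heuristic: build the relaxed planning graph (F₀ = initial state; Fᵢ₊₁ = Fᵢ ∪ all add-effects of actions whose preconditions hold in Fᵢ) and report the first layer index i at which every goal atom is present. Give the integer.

F0 = init (4 atoms)
F1 = F0 ∪ {at(a), at(f), near(a,c), near(a,e), near(c,c), near(c,e), near(e,c), near(e,e), near(f,c), near(f,e), ready(a), ready(c), ready(e), ready(f)}  (18 atoms)
F2 = F1 ∪ {above(a), above(f), at(c), at(e)}  (22 atoms)
goal ⊆ F2  ⇒  h_max = 2

2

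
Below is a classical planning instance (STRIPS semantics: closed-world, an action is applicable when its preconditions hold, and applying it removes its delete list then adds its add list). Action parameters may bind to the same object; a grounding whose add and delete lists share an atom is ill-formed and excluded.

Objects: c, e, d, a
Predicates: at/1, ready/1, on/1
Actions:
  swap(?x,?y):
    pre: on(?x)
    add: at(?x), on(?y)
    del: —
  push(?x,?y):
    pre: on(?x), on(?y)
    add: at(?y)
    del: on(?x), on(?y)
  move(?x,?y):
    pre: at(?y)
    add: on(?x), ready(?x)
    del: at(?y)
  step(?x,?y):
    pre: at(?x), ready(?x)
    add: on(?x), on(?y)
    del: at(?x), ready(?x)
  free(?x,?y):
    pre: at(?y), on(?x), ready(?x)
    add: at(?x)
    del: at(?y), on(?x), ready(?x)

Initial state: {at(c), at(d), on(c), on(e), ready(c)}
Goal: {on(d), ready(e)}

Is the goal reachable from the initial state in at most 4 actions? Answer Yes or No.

1. swap(c,d)  →  {at(c), at(d), on(c), on(d), on(e), ready(c)}
2. move(e,c)  →  {at(d), on(c), on(d), on(e), ready(c), ready(e)}
optimal plan length = 2; 2 ≤ 4

Yes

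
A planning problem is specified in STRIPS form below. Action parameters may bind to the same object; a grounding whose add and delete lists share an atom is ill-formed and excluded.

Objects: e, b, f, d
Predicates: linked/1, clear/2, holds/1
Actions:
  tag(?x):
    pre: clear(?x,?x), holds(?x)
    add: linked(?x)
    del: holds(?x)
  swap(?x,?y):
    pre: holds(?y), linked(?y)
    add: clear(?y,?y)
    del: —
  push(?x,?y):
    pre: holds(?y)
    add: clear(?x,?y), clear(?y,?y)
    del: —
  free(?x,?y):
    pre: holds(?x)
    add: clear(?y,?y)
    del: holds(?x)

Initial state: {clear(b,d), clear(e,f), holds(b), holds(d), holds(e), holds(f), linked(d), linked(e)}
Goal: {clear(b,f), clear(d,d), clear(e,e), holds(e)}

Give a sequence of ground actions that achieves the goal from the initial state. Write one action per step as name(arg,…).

1. swap(e,e)  →  {clear(b,d), clear(e,e), clear(e,f), holds(b), holds(d), holds(e), holds(f), linked(d), linked(e)}
2. swap(e,d)  →  {clear(b,d), clear(d,d), clear(e,e), clear(e,f), holds(b), holds(d), holds(e), holds(f), linked(d), linked(e)}
3. push(b,f)  →  {clear(b,d), clear(b,f), clear(d,d), clear(e,e), clear(e,f), clear(f,f), holds(b), holds(d), holds(e), holds(f), linked(d), linked(e)}

swap(e,e); swap(e,d); push(b,f)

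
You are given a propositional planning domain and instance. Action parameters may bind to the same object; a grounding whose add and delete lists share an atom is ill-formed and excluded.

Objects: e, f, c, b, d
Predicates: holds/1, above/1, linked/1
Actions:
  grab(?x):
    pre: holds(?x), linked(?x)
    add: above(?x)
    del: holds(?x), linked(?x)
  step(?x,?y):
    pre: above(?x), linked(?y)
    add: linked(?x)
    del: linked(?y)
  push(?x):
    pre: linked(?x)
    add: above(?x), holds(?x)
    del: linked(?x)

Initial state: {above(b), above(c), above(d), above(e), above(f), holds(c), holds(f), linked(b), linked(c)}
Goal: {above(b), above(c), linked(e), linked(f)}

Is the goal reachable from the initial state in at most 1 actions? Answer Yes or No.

No

1. step(e,c)  →  {above(b), above(c), above(d), above(e), above(f), holds(c), holds(f), linked(b), linked(e)}
2. step(f,b)  →  {above(b), above(c), above(d), above(e), above(f), holds(c), holds(f), linked(e), linked(f)}
optimal plan length = 2; 2 > 1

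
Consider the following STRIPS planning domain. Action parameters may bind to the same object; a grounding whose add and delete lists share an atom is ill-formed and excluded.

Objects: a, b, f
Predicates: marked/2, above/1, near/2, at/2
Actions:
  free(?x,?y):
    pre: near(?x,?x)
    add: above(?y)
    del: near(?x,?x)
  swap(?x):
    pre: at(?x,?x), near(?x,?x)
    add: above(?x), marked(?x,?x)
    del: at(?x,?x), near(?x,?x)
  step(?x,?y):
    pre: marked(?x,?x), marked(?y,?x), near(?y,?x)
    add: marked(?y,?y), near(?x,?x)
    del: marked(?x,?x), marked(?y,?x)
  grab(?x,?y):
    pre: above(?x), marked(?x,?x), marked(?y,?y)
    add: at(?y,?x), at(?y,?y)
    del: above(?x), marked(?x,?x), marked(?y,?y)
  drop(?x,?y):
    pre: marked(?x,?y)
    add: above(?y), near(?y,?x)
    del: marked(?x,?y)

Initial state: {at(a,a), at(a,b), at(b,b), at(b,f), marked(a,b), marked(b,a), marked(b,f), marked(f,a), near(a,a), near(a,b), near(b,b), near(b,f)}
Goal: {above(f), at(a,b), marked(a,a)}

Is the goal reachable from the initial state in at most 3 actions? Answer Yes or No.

1. free(b,f)  →  {above(f), at(a,a), at(a,b), at(b,b), at(b,f), marked(a,b), marked(b,a), marked(b,f), marked(f,a), near(a,a), near(a,b), near(b,f)}
2. swap(a)  →  {above(a), above(f), at(a,b), at(b,b), at(b,f), marked(a,a), marked(a,b), marked(b,a), marked(b,f), marked(f,a), near(a,b), near(b,f)}
optimal plan length = 2; 2 ≤ 3

Yes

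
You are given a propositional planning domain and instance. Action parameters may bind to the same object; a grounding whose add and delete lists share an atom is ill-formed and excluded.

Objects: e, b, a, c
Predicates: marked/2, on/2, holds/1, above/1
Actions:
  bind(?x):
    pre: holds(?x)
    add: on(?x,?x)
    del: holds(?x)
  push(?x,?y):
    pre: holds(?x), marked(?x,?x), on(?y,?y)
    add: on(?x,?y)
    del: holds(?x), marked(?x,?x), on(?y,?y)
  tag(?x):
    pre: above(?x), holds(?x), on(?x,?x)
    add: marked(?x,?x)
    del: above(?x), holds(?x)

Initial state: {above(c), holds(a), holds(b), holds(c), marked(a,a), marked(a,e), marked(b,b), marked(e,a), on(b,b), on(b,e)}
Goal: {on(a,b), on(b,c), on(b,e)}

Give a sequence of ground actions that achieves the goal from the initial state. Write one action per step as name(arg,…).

1. bind(c)  →  {above(c), holds(a), holds(b), marked(a,a), marked(a,e), marked(b,b), marked(e,a), on(b,b), on(b,e), on(c,c)}
2. push(b,c)  →  {above(c), holds(a), marked(a,a), marked(a,e), marked(e,a), on(b,b), on(b,c), on(b,e)}
3. push(a,b)  →  {above(c), marked(a,e), marked(e,a), on(a,b), on(b,c), on(b,e)}

bind(c); push(b,c); push(a,b)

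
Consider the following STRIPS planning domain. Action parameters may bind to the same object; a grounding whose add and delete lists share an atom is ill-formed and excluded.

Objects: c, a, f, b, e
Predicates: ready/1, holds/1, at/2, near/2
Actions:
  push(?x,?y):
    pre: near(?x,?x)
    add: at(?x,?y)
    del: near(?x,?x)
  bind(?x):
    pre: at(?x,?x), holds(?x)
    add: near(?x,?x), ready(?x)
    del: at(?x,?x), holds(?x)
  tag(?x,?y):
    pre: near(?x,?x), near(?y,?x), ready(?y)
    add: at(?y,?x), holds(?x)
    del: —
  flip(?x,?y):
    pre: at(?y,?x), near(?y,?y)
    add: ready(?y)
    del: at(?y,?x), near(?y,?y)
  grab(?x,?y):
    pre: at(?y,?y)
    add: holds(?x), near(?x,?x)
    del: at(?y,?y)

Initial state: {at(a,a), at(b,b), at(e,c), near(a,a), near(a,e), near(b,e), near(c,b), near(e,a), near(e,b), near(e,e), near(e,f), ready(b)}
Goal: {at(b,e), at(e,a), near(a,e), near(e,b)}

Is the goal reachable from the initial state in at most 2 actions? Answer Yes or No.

Yes

1. tag(e,b)  →  {at(a,a), at(b,b), at(b,e), at(e,c), holds(e), near(a,a), near(a,e), near(b,e), near(c,b), near(e,a), near(e,b), near(e,e), near(e,f), ready(b)}
2. push(e,a)  →  {at(a,a), at(b,b), at(b,e), at(e,a), at(e,c), holds(e), near(a,a), near(a,e), near(b,e), near(c,b), near(e,a), near(e,b), near(e,f), ready(b)}
optimal plan length = 2; 2 ≤ 2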